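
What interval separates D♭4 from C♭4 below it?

Descending from Db4 to Cb4 is the same interval as ascending Cb4 to Db4.
C to D spans two letter names (C-D), so the interval is some kind of second.
The major second spans 2 semitones, and Cb4 to Db4 is exactly 2 semitones — so this is a major second.

major second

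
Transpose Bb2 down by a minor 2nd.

Counting two letter names down from B lands on A.
Moving 1 semitone down from Bb2 (the size of a minor second) reaches A2.

A2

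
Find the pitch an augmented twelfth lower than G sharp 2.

C 1

Five letters down from G (plus an octave) reaches C.
An augmented twelfth is 20 semitones; 20 semitones down from G#2 gives C1.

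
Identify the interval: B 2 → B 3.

perfect octave

B to B is the same letter name, plus an octave, so the interval is some kind of octave.
The perfect octave spans 12 semitones, and B2 to B3 is exactly 12 semitones — so this is a perfect octave.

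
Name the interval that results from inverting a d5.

Inverted interval numbers add to nine, so a fifth pairs with a fourth (5 + 4 = 9).
And diminished becomes augmented under inversion, so we get an augmented fourth.

A4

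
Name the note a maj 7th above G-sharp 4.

F-double-sharp 5

The seventh takes the letter from G up to F.
Moving 11 semitones up from G#4 (the size of a major seventh) reaches F##5.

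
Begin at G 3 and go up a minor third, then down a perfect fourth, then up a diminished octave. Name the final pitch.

F flat 4

Up a minor third from G3: Bb3 (3 semitones up).
A perfect fourth down from Bb3 is F3.
A diminished octave up from F3 is Fb4.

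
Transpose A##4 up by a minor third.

C##5

Three letter names up from A: C.
A minor third is 3 semitones; 3 semitones up from A##4 gives C##5.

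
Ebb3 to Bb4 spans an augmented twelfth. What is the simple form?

Subtracting seven from the interval number removes an octave: 12 − 7 = 5.
So an augmented twelfth is an octave plus an augmented fifth. The quality is unchanged.

A5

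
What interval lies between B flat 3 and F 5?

perfect 12th

B to F spans five letter names (B-C-D-E-F), plus an octave, so the interval is some kind of twelfth.
The perfect twelfth spans 19 semitones, and Bb3 to F5 is exactly 19 semitones — so this is a perfect twelfth.
(Equivalently, a compound perfect fifth: a perfect fifth plus an octave.)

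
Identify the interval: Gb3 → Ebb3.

Descending from Gb3 to Ebb3 is the same interval as ascending Ebb3 to Gb3.
E to G spans three letter names (E-F-G): a third.
Ebb3 to Gb3 is 4 semitones, matching the major third exactly, so the quality is major.

major third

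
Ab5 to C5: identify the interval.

minor sixth

Descending from Ab5 to C5 is the same interval as ascending C5 to Ab5.
C to A spans six letter names (C-D-E-F-G-A) — that makes it a sixth of some quality.
C5 to Ab5 is 8 semitones, a half step short of the major sixth (9), so this is minor.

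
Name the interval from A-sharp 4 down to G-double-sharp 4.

Descending from A#4 to G##4 is the same interval as ascending G##4 to A#4.
G to A spans two letter names (G-A): a second.
G##4 to A#4 is 1 semitone, a half step short of the major second (2), so this is minor.

m2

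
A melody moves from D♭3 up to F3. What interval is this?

major third

D to F spans three letter names (D-E-F), so the interval is some kind of third.
The major third spans 4 semitones, and Db3 to F3 is exactly 4 semitones — so this is a major third.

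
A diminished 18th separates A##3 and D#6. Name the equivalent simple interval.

diminished 4th

Each octave removed subtracts seven from the number: 18 − 14 = 4.
That makes a diminished eighteenth a compound diminished fourth — 2 octaves plus a diminished fourth.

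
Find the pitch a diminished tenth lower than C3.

A#1

Three letters down from C (plus an octave) reaches A.
A diminished tenth is 14 semitones; 14 semitones down from C3 gives A#1.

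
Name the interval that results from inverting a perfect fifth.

Interval numbers invert to sum to nine: 5 + 4 = 9, so a fifth inverts to a fourth.
The quality also flips — perfect stays perfect — giving a perfect fourth.

perfect 4th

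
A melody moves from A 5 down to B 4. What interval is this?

Descending from A5 to B4 is the same interval as ascending B4 to A5.
B to A spans seven letter names (B-C-D-E-F-G-A), so the interval is some kind of seventh.
A major seventh would be 11 semitones, but B4 to A5 is 10 — one semitone narrower, making it a minor seventh.

minor 7th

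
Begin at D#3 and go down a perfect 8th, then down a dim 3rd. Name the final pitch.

D#3 down a perfect octave → D#2 (12 semitones).
D#2 down a diminished third → B##1 (2 semitones).

B##1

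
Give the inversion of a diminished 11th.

A5

First reduce the compound diminished eleventh to its simple form, a diminished fourth.
Interval numbers invert to sum to nine: 4 + 5 = 9, so a fourth inverts to a fifth.
And diminished becomes augmented under inversion, so we get an augmented fifth.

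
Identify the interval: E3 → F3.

minor second

E to F spans two letter names (E-F), so the interval is some kind of second.
E3 to F3 is 1 semitone, a half step short of the major second (2), so this is minor.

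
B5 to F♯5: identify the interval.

Descending from B5 to F#5 is the same interval as ascending F#5 to B5.
F to B spans four letter names (F-G-A-B): a fourth.
The perfect fourth spans 5 semitones, and F#5 to B5 is exactly 5 semitones — so this is a perfect fourth.

P4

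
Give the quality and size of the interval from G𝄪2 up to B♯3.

minor tenth

G to B spans three letter names (G-A-B), plus an octave: a tenth.
At 15 semitones, G##2→B#3 falls one short of a major tenth: minor.
(Equivalently, a compound minor third: a minor third plus an octave.)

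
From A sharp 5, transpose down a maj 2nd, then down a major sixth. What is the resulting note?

A major second down from A#5 is G#5.
G#5 down a major sixth → B4 (9 semitones).

B 4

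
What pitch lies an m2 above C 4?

D-flat 4

Counting two letter names up from C lands on D.
Moving 1 semitone up from C4 (the size of a minor second) reaches Db4.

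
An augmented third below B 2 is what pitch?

G-flat 2

Three letter names down from B: G.
Moving 5 semitones down from B2 (the size of an augmented third) reaches Gb2.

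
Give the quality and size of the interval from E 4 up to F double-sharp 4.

augmented second

E to F spans two letter names (E-F) — that makes it a second of some quality.
E4 to F##4 spans 3 semitones — one semitone wider than the major second (2) — giving an augmented second.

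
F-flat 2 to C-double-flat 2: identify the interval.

augmented fourth

Descending from Fb2 to Cbb2 is the same interval as ascending Cbb2 to Fb2.
C to F spans four letter names (C-D-E-F), so the interval is some kind of fourth.
Cbb2 to Fb2 spans 6 semitones — one semitone wider than the perfect fourth (5) — giving an augmented fourth.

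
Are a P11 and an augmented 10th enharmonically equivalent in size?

Both span 17 semitones: a perfect eleventh and an augmented tenth are the same chromatic distance.

Yes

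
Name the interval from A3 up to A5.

perfect fifteenth

A to A is the same letter name, plus 2 octaves: a fifteenth.
The perfect fifteenth spans 24 semitones, and A3 to A5 is exactly 24 semitones — so this is a perfect fifteenth.
(Equivalently, a compound perfect octave: a perfect octave plus an octave.)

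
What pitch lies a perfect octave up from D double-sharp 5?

For an octave the letter name doesn't change: still D, an octave up.
A perfect octave is 12 semitones; 12 semitones up from D##5 gives D##6.

D double-sharp 6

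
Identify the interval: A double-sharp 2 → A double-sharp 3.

A to A is the same letter name, plus an octave — that makes it an octave of some quality.
Counting semitones, A##2→A##3 is 12, which is the perfect octave.

perfect octave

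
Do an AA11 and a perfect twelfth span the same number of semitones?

Both span 19 semitones: a doubly augmented eleventh and a perfect twelfth are the same chromatic distance.

Yes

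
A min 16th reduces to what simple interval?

Take out 2 octaves (14 from the number): 16 − 14 = 2.
So a minor sixteenth is 2 octaves plus a minor second. The quality is unchanged.

minor second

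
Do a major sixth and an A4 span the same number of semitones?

A major sixth is 9 semitones but an augmented fourth is 6 semitones — different sizes.

No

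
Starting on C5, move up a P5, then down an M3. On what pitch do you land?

Eb5

A perfect fifth up from C5 is G5.
A major third down from G5 is Eb5.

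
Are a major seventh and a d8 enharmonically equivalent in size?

Yes

A major seventh = 11 semitones = a diminished octave; enharmonically equal.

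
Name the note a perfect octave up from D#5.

An octave keeps the letter name D, an octave up from D.
Moving 12 semitones up from D#5 (the size of a perfect octave) reaches D#6.

D#6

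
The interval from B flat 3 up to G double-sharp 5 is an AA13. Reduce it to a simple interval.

Take out an octave (7 from the number): 13 − 7 = 6.
That makes a doubly augmented thirteenth a compound doubly augmented sixth — an octave plus a doubly augmented sixth.

doubly augmented 6th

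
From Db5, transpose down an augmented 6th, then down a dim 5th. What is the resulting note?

Bbb3

An augmented sixth down from Db5 is Fbb4.
A diminished fifth down from Fbb4 is Bbb3.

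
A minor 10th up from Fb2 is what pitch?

Abb3

The tenth's letter: F up three letter names plus an octave → A.
A minor tenth is 15 semitones; 15 semitones up from Fb2 gives Abb3.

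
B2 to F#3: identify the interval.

B to F spans five letter names (B-C-D-E-F): a fifth.
The perfect fifth spans 7 semitones, and B2 to F#3 is exactly 7 semitones — so this is a perfect fifth.

perfect 5th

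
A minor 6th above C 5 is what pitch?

Six letter names up from C: A.
A minor sixth is 8 semitones; 8 semitones up from C5 gives Ab5.

A flat 5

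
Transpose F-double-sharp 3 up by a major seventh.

E-double-sharp 4

Counting seven letter names up from F lands on E.
A major seventh spans 11 semitones, so from F##3 the target pitch is E##4.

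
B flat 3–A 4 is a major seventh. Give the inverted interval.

The rule of nine gives the new number: 9 − 7 = 2, so a seventh becomes a second.
The quality also flips — major becomes minor — giving a minor second.

minor 2nd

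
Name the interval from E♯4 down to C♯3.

major 10th

Descending from E#4 to C#3 is the same interval as ascending C#3 to E#4.
C to E spans three letter names (C-D-E), plus an octave, so the interval is some kind of tenth.
Counting semitones, C#3→E#4 is 16, which is the major tenth.
(Equivalently, a compound major third: a major third plus an octave.)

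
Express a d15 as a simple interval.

d8

Each octave removed subtracts seven from the number: 15 − 7 = 8.
That makes a diminished fifteenth a compound diminished octave — an octave plus a diminished octave.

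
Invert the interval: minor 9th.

First reduce the compound minor ninth to its simple form, a minor second.
Interval numbers invert to sum to nine: 2 + 7 = 9, so a second inverts to a seventh.
The quality also flips — minor becomes major — giving a major seventh.

major 7th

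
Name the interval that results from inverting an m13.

First reduce the compound minor thirteenth to its simple form, a minor sixth.
The rule of nine gives the new number: 9 − 6 = 3, so a sixth becomes a third.
The quality also flips — minor becomes major — giving a major third.

major 3rd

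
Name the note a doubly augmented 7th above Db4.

Seven letter names up from D: C.
Moving 13 semitones up from Db4 (the size of a doubly augmented seventh) reaches C##5.

C##5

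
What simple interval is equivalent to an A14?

Each octave removed subtracts seven from the number: 14 − 7 = 7.
Quality carries through unchanged, so the simple form is an augmented seventh.

augmented 7th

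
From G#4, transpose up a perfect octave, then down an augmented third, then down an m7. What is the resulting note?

A perfect octave up from G#4 is G#5.
G#5 down an augmented third → Eb5 (5 semitones).
A minor seventh down from Eb5 is F4.

F4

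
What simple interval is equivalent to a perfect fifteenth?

Subtracting seven from the interval number removes an octave: 15 − 7 = 8.
So a perfect fifteenth is an octave plus a perfect octave. The quality is unchanged.

P8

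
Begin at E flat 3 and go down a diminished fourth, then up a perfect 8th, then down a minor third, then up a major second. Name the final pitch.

A sharp 3

A diminished fourth down from Eb3 is B2.
Up a perfect octave from B2: B3 (12 semitones up).
Down a minor third from B3: G#3 (3 semitones down).
Up a major second from G#3: A#3 (2 semitones up).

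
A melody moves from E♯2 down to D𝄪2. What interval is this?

Descending from E#2 to D##2 is the same interval as ascending D##2 to E#2.
D to E spans two letter names (D-E), so the interval is some kind of second.
A major second would be 2 semitones, but D##2 to E#2 is 1 — one semitone narrower, making it a minor second.

minor 2nd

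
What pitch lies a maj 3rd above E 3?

G-sharp 3

Three letter names up from E: G.
A major third spans 4 semitones, so from E3 the target pitch is G#3.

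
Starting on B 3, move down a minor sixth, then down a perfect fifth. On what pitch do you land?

A minor sixth down from B3 is D#3.
D#3 down a perfect fifth → G#2 (7 semitones).

G sharp 2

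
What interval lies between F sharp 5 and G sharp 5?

F to G spans two letter names (F-G), so the interval is some kind of second.
F#5 to G#5 is 2 semitones, matching the major second exactly, so the quality is major.

M2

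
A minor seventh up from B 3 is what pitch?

Seven letter names up from B: A.
Moving 10 semitones up from B3 (the size of a minor seventh) reaches A4.

A 4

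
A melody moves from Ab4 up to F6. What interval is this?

major 13th

A to F spans six letter names (A-B-C-D-E-F), plus an octave — that makes it a thirteenth of some quality.
Ab4 to F6 is 21 semitones, matching the major thirteenth exactly, so the quality is major.
(Equivalently, a compound major sixth: a major sixth plus an octave.)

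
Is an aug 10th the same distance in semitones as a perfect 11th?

Yes

An augmented tenth = 17 semitones = a perfect eleventh; enharmonically equal.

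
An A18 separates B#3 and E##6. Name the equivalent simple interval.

Take out 2 octaves (14 from the number): 18 − 14 = 4.
That makes an augmented eighteenth a compound augmented fourth — 2 octaves plus an augmented fourth.

A4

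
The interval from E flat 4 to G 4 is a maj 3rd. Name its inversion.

minor 6th

Inverted interval numbers add to nine, so a third pairs with a sixth (3 + 6 = 9).
And major becomes minor under inversion, so we get a minor sixth.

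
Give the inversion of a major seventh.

The rule of nine gives the new number: 9 − 7 = 2, so a seventh becomes a second.
The quality also flips — major becomes minor — giving a minor second.

minor second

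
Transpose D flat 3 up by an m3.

F flat 3

Counting three letter names up from D lands on F.
A minor third spans 3 semitones, so from Db3 the target pitch is Fb3.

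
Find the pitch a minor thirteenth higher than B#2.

G#4

Counting six letter names plus an octave up from B lands on G.
A minor thirteenth spans 20 semitones, so from B#2 the target pitch is G#4.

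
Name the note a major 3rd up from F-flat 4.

Counting three letter names up from F lands on A.
Moving 4 semitones up from Fb4 (the size of a major third) reaches Ab4.

A-flat 4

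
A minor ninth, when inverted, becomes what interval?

First reduce the compound minor ninth to its simple form, a minor second.
Interval numbers invert to sum to nine: 2 + 7 = 9, so a second inverts to a seventh.
Quality inverts too: minor becomes major. That makes the inversion a major seventh.

major 7th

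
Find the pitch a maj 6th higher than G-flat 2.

Counting six letter names up from G lands on E.
A major sixth spans 9 semitones, so from Gb2 the target pitch is Eb3.

E-flat 3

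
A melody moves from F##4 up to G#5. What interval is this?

F to G spans two letter names (F-G), plus an octave: a ninth.
At 13 semitones, F##4→G#5 falls one short of a major ninth: minor.
(Equivalently, a compound minor second: a minor second plus an octave.)

minor 9th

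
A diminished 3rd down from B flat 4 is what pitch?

G sharp 4

The third takes the letter from B down to G.
A diminished third spans 2 semitones, so from Bb4 the target pitch is G#4.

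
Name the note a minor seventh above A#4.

The seventh takes the letter from A up to G.
Moving 10 semitones up from A#4 (the size of a minor seventh) reaches G#5.

G#5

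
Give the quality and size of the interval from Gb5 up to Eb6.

G to E spans six letter names (G-A-B-C-D-E) — that makes it a sixth of some quality.
Counting semitones, Gb5→Eb6 is 9, which is the major sixth.

M6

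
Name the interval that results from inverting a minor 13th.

major 3rd

First reduce the compound minor thirteenth to its simple form, a minor sixth.
Inverted interval numbers add to nine, so a sixth pairs with a third (6 + 3 = 9).
The quality also flips — minor becomes major — giving a major third.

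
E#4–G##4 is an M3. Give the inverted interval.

Interval numbers invert to sum to nine: 3 + 6 = 9, so a third inverts to a sixth.
And major becomes minor under inversion, so we get a minor sixth.

minor sixth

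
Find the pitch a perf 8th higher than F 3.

For an octave the letter name doesn't change: still F, an octave up.
A perfect octave spans 12 semitones, so from F3 the target pitch is F4.

F 4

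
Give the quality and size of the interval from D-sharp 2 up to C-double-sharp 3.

M7

D to C spans seven letter names (D-E-F-G-A-B-C), so the interval is some kind of seventh.
D#2 to C##3 is 11 semitones, matching the major seventh exactly, so the quality is major.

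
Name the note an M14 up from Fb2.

Counting seven letter names plus an octave up from F lands on E.
Moving 23 semitones up from Fb2 (the size of a major fourteenth) reaches Eb4.

Eb4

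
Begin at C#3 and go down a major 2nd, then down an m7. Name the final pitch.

A major second down from C#3 is B2.
A minor seventh down from B2 is C#2.

C#2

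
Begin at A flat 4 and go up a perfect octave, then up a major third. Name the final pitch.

Up a perfect octave from Ab4: Ab5 (12 semitones up).
A major third up from Ab5 is C6.

C 6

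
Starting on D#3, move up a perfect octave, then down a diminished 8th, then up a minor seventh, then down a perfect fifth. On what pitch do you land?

F##3

D#3 up a perfect octave → D#4 (12 semitones).
A diminished octave down from D#4 is D##3.
D##3 up a minor seventh → C##4 (10 semitones).
Down a perfect fifth from C##4: F##3 (7 semitones down).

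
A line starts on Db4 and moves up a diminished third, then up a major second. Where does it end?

Gbb4

A diminished third up from Db4 is Fbb4.
Fbb4 up a major second → Gbb4 (2 semitones).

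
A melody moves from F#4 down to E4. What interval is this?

Descending from F#4 to E4 is the same interval as ascending E4 to F#4.
E to F spans two letter names (E-F): a second.
E4 to F#4 is 2 semitones, matching the major second exactly, so the quality is major.

major 2nd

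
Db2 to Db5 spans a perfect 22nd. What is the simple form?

P8

Subtracting seven from the interval number removes an octave: 22 − 14 = 8.
So a perfect twenty-second is 2 octaves plus a perfect octave. The quality is unchanged.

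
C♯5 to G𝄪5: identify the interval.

augmented fifth

C to G spans five letter names (C-D-E-F-G) — that makes it a fifth of some quality.
C#5 to G##5 spans 8 semitones — one semitone wider than the perfect fifth (7) — giving an augmented fifth.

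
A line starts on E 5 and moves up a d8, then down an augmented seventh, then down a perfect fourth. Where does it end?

C double-flat 5

Up a diminished octave from E5: Eb6 (11 semitones up).
Eb6 down an augmented seventh → Fbb5 (12 semitones).
Fbb5 down a perfect fourth → Cbb5 (5 semitones).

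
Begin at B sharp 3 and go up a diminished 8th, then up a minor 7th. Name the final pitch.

A 5

B#3 up a diminished octave → B4 (11 semitones).
A minor seventh up from B4 is A5.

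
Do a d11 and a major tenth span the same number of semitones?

A diminished eleventh spans 16 semitones, and a major tenth also spans 16 semitones — they're enharmonic.

Yes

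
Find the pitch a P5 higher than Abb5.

Ebb6

Five letter names up from A: E.
A perfect fifth is 7 semitones; 7 semitones up from Abb5 gives Ebb6.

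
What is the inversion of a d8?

Inverted interval numbers add to nine, so an octave pairs with a unison (8 + 1 = 9).
The quality also flips — diminished becomes augmented — giving an augmented unison.

augmented 1st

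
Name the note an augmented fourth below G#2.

Counting four letter names down from G lands on D.
An augmented fourth spans 6 semitones, so from G#2 the target pitch is D2.

D2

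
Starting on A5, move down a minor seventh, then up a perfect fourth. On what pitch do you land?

E5

Down a minor seventh from A5: B4 (10 semitones down).
Up a perfect fourth from B4: E5 (5 semitones up).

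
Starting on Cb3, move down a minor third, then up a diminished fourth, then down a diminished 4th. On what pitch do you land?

Ab2

Down a minor third from Cb3: Ab2 (3 semitones down).
Up a diminished fourth from Ab2: Dbb3 (4 semitones up).
Down a diminished fourth from Dbb3: Ab2 (4 semitones down).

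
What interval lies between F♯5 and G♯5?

F to G spans two letter names (F-G) — that makes it a second of some quality.
F#5 to G#5 is 2 semitones, matching the major second exactly, so the quality is major.

major second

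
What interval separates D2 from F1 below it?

Descending from D2 to F1 is the same interval as ascending F1 to D2.
F to D spans six letter names (F-G-A-B-C-D), so the interval is some kind of sixth.
The major sixth spans 9 semitones, and F1 to D2 is exactly 9 semitones — so this is a major sixth.

major sixth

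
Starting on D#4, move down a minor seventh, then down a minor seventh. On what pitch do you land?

F##2

D#4 down a minor seventh → E#3 (10 semitones).
Down a minor seventh from E#3: F##2 (10 semitones down).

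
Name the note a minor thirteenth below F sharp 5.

Counting six letter names plus an octave down from F lands on A.
A minor thirteenth spans 20 semitones, so from F#5 the target pitch is A#3.

A sharp 3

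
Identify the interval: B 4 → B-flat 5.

diminished octave

B to B is the same letter name, plus an octave: an octave.
The perfect octave is 12 semitones; here we have 11, one semitone narrower: diminished.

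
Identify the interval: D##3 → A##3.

D to A spans five letter names (D-E-F-G-A) — that makes it a fifth of some quality.
D##3 to A##3 is 7 semitones, matching the perfect fifth exactly, so the quality is perfect.

perfect 5th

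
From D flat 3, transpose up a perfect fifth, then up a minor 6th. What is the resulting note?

Db3 up a perfect fifth → Ab3 (7 semitones).
Up a minor sixth from Ab3: Fb4 (8 semitones up).

F flat 4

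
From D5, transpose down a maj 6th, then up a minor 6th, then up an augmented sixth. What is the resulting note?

B5

Down a major sixth from D5: F4 (9 semitones down).
F4 up a minor sixth → Db5 (8 semitones).
Db5 up an augmented sixth → B5 (10 semitones).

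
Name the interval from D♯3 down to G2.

augmented fifth

Descending from D#3 to G2 is the same interval as ascending G2 to D#3.
G to D spans five letter names (G-A-B-C-D), so the interval is some kind of fifth.
The perfect fifth is 7 semitones; here we have 8, one semitone wider: augmented.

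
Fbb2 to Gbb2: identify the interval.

major 2nd

F to G spans two letter names (F-G) — that makes it a second of some quality.
The major second spans 2 semitones, and Fbb2 to Gbb2 is exactly 2 semitones — so this is a major second.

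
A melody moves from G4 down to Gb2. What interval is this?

augmented fifteenth

Descending from G4 to Gb2 is the same interval as ascending Gb2 to G4.
G to G is the same letter name, plus 2 octaves — that makes it a fifteenth of some quality.
Gb2 to G4 spans 25 semitones — one semitone wider than the perfect fifteenth (24) — giving an augmented fifteenth.
(Equivalently, a compound augmented octave: an augmented octave plus an octave.)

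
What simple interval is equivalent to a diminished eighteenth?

d4

Each octave removed subtracts seven from the number: 18 − 14 = 4.
Quality carries through unchanged, so the simple form is a diminished fourth.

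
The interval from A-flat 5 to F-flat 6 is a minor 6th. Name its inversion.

major 3rd

The rule of nine gives the new number: 9 − 6 = 3, so a sixth becomes a third.
The quality also flips — minor becomes major — giving a major third.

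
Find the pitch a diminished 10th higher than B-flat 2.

Counting three letter names plus an octave up from B lands on D.
A diminished tenth is 14 semitones; 14 semitones up from Bb2 gives Dbb4.

D-double-flat 4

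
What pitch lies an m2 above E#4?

F#4

The second takes the letter from E up to F.
Moving 1 semitone up from E#4 (the size of a minor second) reaches F#4.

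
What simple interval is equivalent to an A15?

Subtracting seven from the interval number removes an octave: 15 − 7 = 8.
Quality carries through unchanged, so the simple form is an augmented octave.

A8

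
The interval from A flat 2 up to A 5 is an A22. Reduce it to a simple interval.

A8

Subtracting seven from the interval number removes an octave: 22 − 14 = 8.
That makes an augmented twenty-second a compound augmented octave — 2 octaves plus an augmented octave.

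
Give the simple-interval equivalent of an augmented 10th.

augmented third

Subtracting seven from the interval number removes an octave: 10 − 7 = 3.
That makes an augmented tenth a compound augmented third — an octave plus an augmented third.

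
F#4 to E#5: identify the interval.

F to E spans seven letter names (F-G-A-B-C-D-E): a seventh.
F#4 to E#5 is 11 semitones, matching the major seventh exactly, so the quality is major.

major seventh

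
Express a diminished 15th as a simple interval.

Subtracting seven from the interval number removes an octave: 15 − 7 = 8.
So a diminished fifteenth is an octave plus a diminished octave. The quality is unchanged.

diminished octave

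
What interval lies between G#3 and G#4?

perfect 8th

G to G is the same letter name, plus an octave: an octave.
Counting semitones, G#3→G#4 is 12, which is the perfect octave.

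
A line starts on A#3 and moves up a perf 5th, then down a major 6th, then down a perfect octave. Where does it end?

A#3 up a perfect fifth → E#4 (7 semitones).
A major sixth down from E#4 is G#3.
A perfect octave down from G#3 is G#2.

G#2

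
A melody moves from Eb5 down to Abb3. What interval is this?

Descending from Eb5 to Abb3 is the same interval as ascending Abb3 to Eb5.
A to E spans five letter names (A-B-C-D-E), plus an octave — that makes it a twelfth of some quality.
The perfect twelfth is 19 semitones; here we have 20, one semitone wider: augmented.
(Equivalently, a compound augmented fifth: an augmented fifth plus an octave.)

augmented twelfth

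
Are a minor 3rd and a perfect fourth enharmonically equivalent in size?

No

A minor third spans 3 semitones; a perfect fourth spans 5 semitones. They differ by 2.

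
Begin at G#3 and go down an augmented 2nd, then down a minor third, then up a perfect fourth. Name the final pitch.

G#3 down an augmented second → F3 (3 semitones).
F3 down a minor third → D3 (3 semitones).
A perfect fourth up from D3 is G3.

G3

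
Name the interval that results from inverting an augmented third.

diminished sixth

The rule of nine gives the new number: 9 − 3 = 6, so a third becomes a sixth.
And augmented becomes diminished under inversion, so we get a diminished sixth.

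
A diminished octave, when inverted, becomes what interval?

augmented 1st

The rule of nine gives the new number: 9 − 8 = 1, so an octave becomes a unison.
And diminished becomes augmented under inversion, so we get an augmented unison.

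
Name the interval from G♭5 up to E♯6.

G to E spans six letter names (G-A-B-C-D-E), so the interval is some kind of sixth.
A major sixth would be 9 semitones; Gb5 to E#6 is 11, two semitones wider, so the interval is doubly augmented.

doubly augmented 6th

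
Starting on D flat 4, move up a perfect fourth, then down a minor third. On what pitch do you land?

A perfect fourth up from Db4 is Gb4.
Gb4 down a minor third → Eb4 (3 semitones).

E flat 4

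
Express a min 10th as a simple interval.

minor third

Each octave removed subtracts seven from the number: 10 − 7 = 3.
So a minor tenth is an octave plus a minor third. The quality is unchanged.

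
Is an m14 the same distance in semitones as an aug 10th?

No

A minor fourteenth is 22 semitones but an augmented tenth is 17 semitones — different sizes.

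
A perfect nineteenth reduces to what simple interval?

P5

Subtracting seven from the interval number removes an octave: 19 − 14 = 5.
Quality carries through unchanged, so the simple form is a perfect fifth.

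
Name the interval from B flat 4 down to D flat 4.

major sixth

Descending from Bb4 to Db4 is the same interval as ascending Db4 to Bb4.
D to B spans six letter names (D-E-F-G-A-B): a sixth.
Db4 to Bb4 is 9 semitones, matching the major sixth exactly, so the quality is major.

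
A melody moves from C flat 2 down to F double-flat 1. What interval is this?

A5

Descending from Cb2 to Fbb1 is the same interval as ascending Fbb1 to Cb2.
F to C spans five letter names (F-G-A-B-C): a fifth.
A perfect fifth would be 7 semitones; Fbb1 to Cb2 is 8, one semitone wider, so the interval is augmented.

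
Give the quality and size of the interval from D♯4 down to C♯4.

major second

Descending from D#4 to C#4 is the same interval as ascending C#4 to D#4.
C to D spans two letter names (C-D): a second.
The major second spans 2 semitones, and C#4 to D#4 is exactly 2 semitones — so this is a major second.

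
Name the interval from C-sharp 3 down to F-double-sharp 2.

d5

Descending from C#3 to F##2 is the same interval as ascending F##2 to C#3.
F to C spans five letter names (F-G-A-B-C): a fifth.
The perfect fifth is 7 semitones; here we have 6, one semitone narrower: diminished.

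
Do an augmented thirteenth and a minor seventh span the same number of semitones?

No

An augmented thirteenth spans 22 semitones; a minor seventh spans 10 semitones. They differ by 12.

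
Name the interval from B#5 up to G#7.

minor 13th

B to G spans six letter names (B-C-D-E-F-G), plus an octave, so the interval is some kind of thirteenth.
A major thirteenth would be 21 semitones, but B#5 to G#7 is 20 — one semitone narrower, making it a minor thirteenth.
(Equivalently, a compound minor sixth: a minor sixth plus an octave.)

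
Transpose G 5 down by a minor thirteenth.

B 3

Six letters down from G (plus an octave) reaches B.
A minor thirteenth is 20 semitones; 20 semitones down from G5 gives B3.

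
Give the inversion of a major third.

minor 6th

Inverted interval numbers add to nine, so a third pairs with a sixth (3 + 6 = 9).
And major becomes minor under inversion, so we get a minor sixth.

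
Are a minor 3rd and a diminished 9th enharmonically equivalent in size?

No

A minor third is 3 semitones but a diminished ninth is 12 semitones — different sizes.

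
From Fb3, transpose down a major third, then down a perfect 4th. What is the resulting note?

Abb2

Down a major third from Fb3: Dbb3 (4 semitones down).
Dbb3 down a perfect fourth → Abb2 (5 semitones).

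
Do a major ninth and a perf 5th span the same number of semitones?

A major ninth spans 14 semitones; a perfect fifth spans 7 semitones. They differ by 7.

No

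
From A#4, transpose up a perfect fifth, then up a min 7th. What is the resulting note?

D#6

A#4 up a perfect fifth → E#5 (7 semitones).
E#5 up a minor seventh → D#6 (10 semitones).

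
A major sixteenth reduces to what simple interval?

Take out 2 octaves (14 from the number): 16 − 14 = 2.
So a major sixteenth is 2 octaves plus a major second. The quality is unchanged.

major 2nd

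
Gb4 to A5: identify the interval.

augmented ninth

G to A spans two letter names (G-A), plus an octave — that makes it a ninth of some quality.
Gb4 to A5 spans 15 semitones — one semitone wider than the major ninth (14) — giving an augmented ninth.
(Equivalently, a compound augmented second: an augmented second plus an octave.)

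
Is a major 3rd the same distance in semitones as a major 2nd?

A major third is 4 semitones but a major second is 2 semitones — different sizes.

No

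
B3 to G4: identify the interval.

B to G spans six letter names (B-C-D-E-F-G), so the interval is some kind of sixth.
B3 to G4 is 8 semitones, a half step short of the major sixth (9), so this is minor.

minor 6th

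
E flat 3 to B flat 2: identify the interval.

Descending from Eb3 to Bb2 is the same interval as ascending Bb2 to Eb3.
B to E spans four letter names (B-C-D-E), so the interval is some kind of fourth.
Bb2 to Eb3 is 5 semitones, matching the perfect fourth exactly, so the quality is perfect.

perfect fourth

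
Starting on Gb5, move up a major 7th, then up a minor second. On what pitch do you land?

Gb5 up a major seventh → F6 (11 semitones).
Up a minor second from F6: Gb6 (1 semitone up).

Gb6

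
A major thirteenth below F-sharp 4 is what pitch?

Six letters down from F (plus an octave) reaches A.
Moving 21 semitones down from F#4 (the size of a major thirteenth) reaches A2.

A 2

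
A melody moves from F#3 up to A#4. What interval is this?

F to A spans three letter names (F-G-A), plus an octave, so the interval is some kind of tenth.
The major tenth spans 16 semitones, and F#3 to A#4 is exactly 16 semitones — so this is a major tenth.
(Equivalently, a compound major third: a major third plus an octave.)

major 10th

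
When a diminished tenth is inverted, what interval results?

First reduce the compound diminished tenth to its simple form, a diminished third.
Inverted interval numbers add to nine, so a third pairs with a sixth (3 + 6 = 9).
And diminished becomes augmented under inversion, so we get an augmented sixth.

A6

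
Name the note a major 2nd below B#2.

A#2

The second takes the letter from B down to A.
A major second spans 2 semitones, so from B#2 the target pitch is A#2.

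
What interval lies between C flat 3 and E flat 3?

C to E spans three letter names (C-D-E): a third.
Counting semitones, Cb3→Eb3 is 4, which is the major third.

major third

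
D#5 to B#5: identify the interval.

major sixth

D to B spans six letter names (D-E-F-G-A-B) — that makes it a sixth of some quality.
The major sixth spans 9 semitones, and D#5 to B#5 is exactly 9 semitones — so this is a major sixth.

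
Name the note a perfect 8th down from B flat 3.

An octave keeps the letter name B, an octave down from B.
A perfect octave spans 12 semitones, so from Bb3 the target pitch is Bb2.

B flat 2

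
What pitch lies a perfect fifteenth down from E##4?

E##2

For a fifteenth the letter name doesn't change: still E, two octaves down.
Moving 24 semitones down from E##4 (the size of a perfect fifteenth) reaches E##2.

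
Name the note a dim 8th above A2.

Ab3

An octave keeps the letter name A, an octave up from A.
A diminished octave is 11 semitones; 11 semitones up from A2 gives Ab3.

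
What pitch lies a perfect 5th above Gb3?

Counting five letter names up from G lands on D.
A perfect fifth is 7 semitones; 7 semitones up from Gb3 gives Db4.

Db4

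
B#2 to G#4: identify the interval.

B to G spans six letter names (B-C-D-E-F-G), plus an octave — that makes it a thirteenth of some quality.
B#2 to G#4 is 20 semitones, a half step short of the major thirteenth (21), so this is minor.
(Equivalently, a compound minor sixth: a minor sixth plus an octave.)

minor thirteenth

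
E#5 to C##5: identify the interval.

Descending from E#5 to C##5 is the same interval as ascending C##5 to E#5.
C to E spans three letter names (C-D-E), so the interval is some kind of third.
At 3 semitones, C##5→E#5 falls one short of a major third: minor.

m3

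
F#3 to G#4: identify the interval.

F to G spans two letter names (F-G), plus an octave: a ninth.
F#3 to G#4 is 14 semitones, matching the major ninth exactly, so the quality is major.
(Equivalently, a compound major second: a major second plus an octave.)

major ninth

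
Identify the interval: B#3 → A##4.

B to A spans seven letter names (B-C-D-E-F-G-A): a seventh.
Counting semitones, B#3→A##4 is 11, which is the major seventh.

major seventh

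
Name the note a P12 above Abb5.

The twelfth's letter: A up five letter names plus an octave → E.
A perfect twelfth spans 19 semitones, so from Abb5 the target pitch is Ebb7.

Ebb7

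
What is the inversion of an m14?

major 2nd

First reduce the compound minor fourteenth to its simple form, a minor seventh.
Inverted interval numbers add to nine, so a seventh pairs with a second (7 + 2 = 9).
And minor becomes major under inversion, so we get a major second.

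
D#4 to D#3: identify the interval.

Descending from D#4 to D#3 is the same interval as ascending D#3 to D#4.
D to D is the same letter name, plus an octave, so the interval is some kind of octave.
The perfect octave spans 12 semitones, and D#3 to D#4 is exactly 12 semitones — so this is a perfect octave.

perfect octave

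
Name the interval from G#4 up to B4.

minor 3rd

G to B spans three letter names (G-A-B): a third.
G#4 to B4 is 3 semitones, a half step short of the major third (4), so this is minor.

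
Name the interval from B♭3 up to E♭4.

B to E spans four letter names (B-C-D-E) — that makes it a fourth of some quality.
The perfect fourth spans 5 semitones, and Bb3 to Eb4 is exactly 5 semitones — so this is a perfect fourth.

perfect fourth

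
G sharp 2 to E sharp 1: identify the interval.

Descending from G#2 to E#1 is the same interval as ascending E#1 to G#2.
E to G spans three letter names (E-F-G), plus an octave, so the interval is some kind of tenth.
At 15 semitones, E#1→G#2 falls one short of a major tenth: minor.
(Equivalently, a compound minor third: a minor third plus an octave.)

minor tenth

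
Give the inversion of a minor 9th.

First reduce the compound minor ninth to its simple form, a minor second.
Interval numbers invert to sum to nine: 2 + 7 = 9, so a second inverts to a seventh.
The quality also flips — minor becomes major — giving a major seventh.

major 7th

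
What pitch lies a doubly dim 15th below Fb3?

The letter stays F (same as the start), shifted two octaves down.
A doubly diminished fifteenth spans 22 semitones, so from Fb3 the target pitch is F#1.

F#1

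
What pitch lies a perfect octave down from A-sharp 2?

An octave keeps the letter name A, an octave down from A.
A perfect octave spans 12 semitones, so from A#2 the target pitch is A#1.

A-sharp 1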